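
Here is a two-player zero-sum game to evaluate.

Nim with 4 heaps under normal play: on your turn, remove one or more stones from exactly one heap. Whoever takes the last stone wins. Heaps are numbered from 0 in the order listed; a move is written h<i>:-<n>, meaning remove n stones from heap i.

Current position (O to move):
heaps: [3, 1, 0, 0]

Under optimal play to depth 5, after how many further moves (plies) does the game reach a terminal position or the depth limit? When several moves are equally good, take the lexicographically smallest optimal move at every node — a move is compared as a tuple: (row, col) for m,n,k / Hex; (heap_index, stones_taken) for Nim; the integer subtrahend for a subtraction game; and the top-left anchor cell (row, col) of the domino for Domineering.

PV length from [(3,1,0,0)]: 3 plies

[(3,1,0,0)] O move#1: h0:-1:-1/(2,1,0,0), h0:-2:+1/(1,1,0,0)*, h0:-3:-1/(0,1,0,0), h1:-1:-1/(3,0,0,0)
[(1,1,0,0)] X move#2: h0:-1:-1/(0,1,0,0)*, h1:-1:-1/(1,0,0,0)
[(0,1,0,0)] O move#3: h1:-1:+1/(0,0,0,0)*
[(0,0,0,0)] end (terminal -1, X#4); searched (3,1,0,0) to 5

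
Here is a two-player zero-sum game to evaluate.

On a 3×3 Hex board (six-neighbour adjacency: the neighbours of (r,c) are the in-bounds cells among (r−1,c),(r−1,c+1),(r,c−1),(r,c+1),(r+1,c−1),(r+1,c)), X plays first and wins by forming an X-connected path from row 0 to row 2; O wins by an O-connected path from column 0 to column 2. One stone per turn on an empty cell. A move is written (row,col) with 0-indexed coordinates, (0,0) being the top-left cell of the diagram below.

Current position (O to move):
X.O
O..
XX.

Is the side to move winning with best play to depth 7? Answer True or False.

[X.O/O../XX.] O move#1: (0,1):+1/XOO/O../XX.*, (1,1):+1/X.O/OO./XX., (1,2):+1/X.O/O.O/XX., (2,2):+1/X.O/O../XXO
[XOO/O../XX.] end (terminal -1, X#2); searched X.O/O../XX. to 7

O winning at [X.O/O../XX.]: True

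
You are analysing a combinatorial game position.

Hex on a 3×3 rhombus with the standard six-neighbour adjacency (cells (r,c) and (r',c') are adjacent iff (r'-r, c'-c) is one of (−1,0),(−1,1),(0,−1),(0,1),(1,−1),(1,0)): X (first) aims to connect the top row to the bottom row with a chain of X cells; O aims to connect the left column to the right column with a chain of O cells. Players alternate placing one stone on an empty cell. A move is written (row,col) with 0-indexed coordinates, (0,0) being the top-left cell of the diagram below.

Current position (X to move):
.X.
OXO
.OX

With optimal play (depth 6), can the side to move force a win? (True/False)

ply 1, X at .X./OXO/.OX | (0,0)=-1→XX./OXO/.OX; (0,2)=-1→.XX/OXO/.OX; (2,0)=+1→.X./OXO/XOX*
ply 2: .X./OXO/XOX is terminal -1 (O); from .X./OXO/.OX depth 6

X winning at [.X./OXO/.OX]: True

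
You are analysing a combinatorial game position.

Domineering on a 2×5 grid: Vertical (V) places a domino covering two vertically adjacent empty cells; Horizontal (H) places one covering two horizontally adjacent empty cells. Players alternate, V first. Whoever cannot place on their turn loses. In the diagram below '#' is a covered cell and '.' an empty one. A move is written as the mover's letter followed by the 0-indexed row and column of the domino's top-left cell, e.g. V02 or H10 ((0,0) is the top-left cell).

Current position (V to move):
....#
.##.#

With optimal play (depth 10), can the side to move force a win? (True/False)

V winning at [....#/.##.#]: False

ply 1, V at ....#/.##.# | V00=-1→#...#/###.#*; V03=-1→...##/.####
ply 2, H at #...#/###.# | H01=-1→###.#/###.#; H02=+1→#.###/###.#*
ply 3: #.###/###.# is terminal -1 (V); from ....#/.##.# depth 10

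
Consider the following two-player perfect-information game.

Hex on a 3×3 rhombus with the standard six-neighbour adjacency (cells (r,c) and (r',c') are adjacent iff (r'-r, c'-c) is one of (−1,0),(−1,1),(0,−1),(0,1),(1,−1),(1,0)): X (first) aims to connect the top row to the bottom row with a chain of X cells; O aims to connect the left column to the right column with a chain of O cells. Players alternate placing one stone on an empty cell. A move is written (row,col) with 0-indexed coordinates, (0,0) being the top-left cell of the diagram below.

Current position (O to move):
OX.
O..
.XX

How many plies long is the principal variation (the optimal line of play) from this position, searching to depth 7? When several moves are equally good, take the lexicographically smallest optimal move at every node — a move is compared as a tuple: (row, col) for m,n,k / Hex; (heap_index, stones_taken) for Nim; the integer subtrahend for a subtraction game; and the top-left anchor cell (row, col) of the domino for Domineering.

p1 O@[OX./O../.XX]: (0,2)[OXO/O../.XX]-1 (1,1)[OX./OO./.XX]+1* (1,2)[OX./O.O/.XX]-1 (2,0)[OX./O../OXX]-1
p2 X@[OX./OO./.XX]: (0,2)[OXX/OO./.XX]-1* (1,2)[OX./OOX/.XX]-1 (2,0)[OX./OO./XXX]-1
p3 O@[OXX/OO./.XX]: (1,2)[OXX/OOO/.XX]+1* (2,0)[OXX/OO./OXX]-1
p4 X@[OXX/OOO/.XX] terminal -1; root [OX./O../.XX] d7

PV length from [OX./O../.XX]: 3 plies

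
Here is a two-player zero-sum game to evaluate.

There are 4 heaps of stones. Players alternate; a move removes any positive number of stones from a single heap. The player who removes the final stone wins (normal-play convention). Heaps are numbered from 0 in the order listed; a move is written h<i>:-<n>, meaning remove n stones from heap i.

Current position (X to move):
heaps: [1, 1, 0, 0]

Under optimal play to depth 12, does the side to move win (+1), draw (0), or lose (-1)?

value((1,1,0,0), X) = -1

ply 1, X at (1,1,0,0) | h0:-1=-1→(0,1,0,0)*; h1:-1=-1→(1,0,0,0)
ply 2, O at (0,1,0,0) | h1:-1=+1→(0,0,0,0)*
ply 3: (0,0,0,0) is terminal -1 (X); from (1,1,0,0) depth 12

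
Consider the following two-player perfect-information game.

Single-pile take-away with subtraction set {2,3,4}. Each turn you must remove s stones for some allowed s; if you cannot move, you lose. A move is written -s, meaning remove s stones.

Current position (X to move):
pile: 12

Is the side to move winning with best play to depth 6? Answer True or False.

X winning at [12]: False

ply 1, X at 12 | -2=-1→10*; -3=-1→9; -4=-1→8
ply 2, O at 10 | -2=-1→8; -3=+1→7*; -4=+1→6
ply 3, X at 7 | -2=-1→5*; -3=-1→4; -4=-1→3
ply 4, O at 5 | -2=-1→3; -3=-1→2; -4=+1→1*
ply 5: 1 is terminal -1 (X); from 12 depth 6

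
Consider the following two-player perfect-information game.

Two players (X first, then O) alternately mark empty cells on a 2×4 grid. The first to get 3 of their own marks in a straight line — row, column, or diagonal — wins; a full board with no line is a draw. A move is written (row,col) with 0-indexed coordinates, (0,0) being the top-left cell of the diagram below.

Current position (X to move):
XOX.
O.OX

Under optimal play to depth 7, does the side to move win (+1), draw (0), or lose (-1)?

value(XOX./O.OX, X) = 0

[XOX./O.OX] X move#1: (0,3):-1/XOXX/O.OX, (1,1):+0/XOX./OXOX*
[XOX./OXOX] O move#2: (0,3):+0/XOXO/OXOX*
[XOXO/OXOX] end (terminal +0, X#3); searched XOX./O.OX to 7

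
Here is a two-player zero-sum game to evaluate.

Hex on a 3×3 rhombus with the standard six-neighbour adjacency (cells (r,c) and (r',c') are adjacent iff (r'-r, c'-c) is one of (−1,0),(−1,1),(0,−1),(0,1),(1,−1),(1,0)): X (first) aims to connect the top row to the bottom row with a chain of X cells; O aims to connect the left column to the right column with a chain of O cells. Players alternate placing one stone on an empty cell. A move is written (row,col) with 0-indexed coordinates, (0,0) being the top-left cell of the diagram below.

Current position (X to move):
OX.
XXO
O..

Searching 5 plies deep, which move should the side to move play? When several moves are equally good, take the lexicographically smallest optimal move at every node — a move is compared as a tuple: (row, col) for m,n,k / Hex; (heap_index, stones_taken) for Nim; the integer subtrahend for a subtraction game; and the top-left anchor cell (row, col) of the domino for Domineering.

ply 1, X at OX./XXO/O.. | (0,2)=-1→OXX/XXO/O..; (2,1)=+1→OX./XXO/OX.*; (2,2)=-1→OX./XXO/O.X
ply 2: OX./XXO/OX. is terminal -1 (O); from OX./XXO/O.. depth 5

X's best at [OX./XXO/O..]: (2,1)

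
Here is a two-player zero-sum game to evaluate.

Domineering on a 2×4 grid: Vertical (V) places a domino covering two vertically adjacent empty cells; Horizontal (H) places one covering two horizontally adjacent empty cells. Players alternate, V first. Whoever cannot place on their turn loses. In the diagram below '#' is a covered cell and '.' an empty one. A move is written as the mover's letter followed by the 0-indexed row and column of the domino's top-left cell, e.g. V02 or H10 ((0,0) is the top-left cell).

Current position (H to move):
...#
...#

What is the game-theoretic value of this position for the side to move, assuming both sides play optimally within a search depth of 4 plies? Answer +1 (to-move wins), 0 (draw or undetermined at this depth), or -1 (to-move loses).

value(...#/...#, H) = +1

ply 1, H at ...#/...# | H00=+1→##.#/...#*; H01=+1→.###/...#; H10=+1→...#/##.#; H11=+1→...#/.###
ply 2, V at ##.#/...# | V02=-1→####/..##*
ply 3, H at ####/..## | H10=+1→####/####*
ply 4: ####/#### is terminal -1 (V); from ...#/...# depth 4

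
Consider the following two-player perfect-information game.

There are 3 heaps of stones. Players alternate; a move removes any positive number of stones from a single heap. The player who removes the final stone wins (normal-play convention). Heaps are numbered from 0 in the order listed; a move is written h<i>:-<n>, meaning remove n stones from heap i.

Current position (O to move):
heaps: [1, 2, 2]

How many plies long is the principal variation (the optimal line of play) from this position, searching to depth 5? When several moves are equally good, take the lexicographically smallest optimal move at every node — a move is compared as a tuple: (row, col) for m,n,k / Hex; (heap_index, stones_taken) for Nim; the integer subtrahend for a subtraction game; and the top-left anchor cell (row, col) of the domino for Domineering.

PV length from [(1,2,2)]: 5 plies

[(1,2,2)] O move#1: h0:-1:+1/(0,2,2)*, h1:-1:-1/(1,1,2), h1:-2:-1/(1,0,2), h2:-1:-1/(1,2,1), h2:-2:-1/(1,2,0)
[(0,2,2)] X move#2: h1:-1:-1/(0,1,2)*, h1:-2:-1/(0,0,2), h2:-1:-1/(0,2,1), h2:-2:-1/(0,2,0)
[(0,1,2)] O move#3: h1:-1:-1/(0,0,2), h2:-1:+1/(0,1,1)*, h2:-2:-1/(0,1,0)
[(0,1,1)] X move#4: h1:-1:-1/(0,0,1)*, h2:-1:-1/(0,1,0)
[(0,0,1)] O move#5: h2:-1:+1/(0,0,0)*
[(0,0,0)] end (terminal -1, X#6); searched (1,2,2) to 5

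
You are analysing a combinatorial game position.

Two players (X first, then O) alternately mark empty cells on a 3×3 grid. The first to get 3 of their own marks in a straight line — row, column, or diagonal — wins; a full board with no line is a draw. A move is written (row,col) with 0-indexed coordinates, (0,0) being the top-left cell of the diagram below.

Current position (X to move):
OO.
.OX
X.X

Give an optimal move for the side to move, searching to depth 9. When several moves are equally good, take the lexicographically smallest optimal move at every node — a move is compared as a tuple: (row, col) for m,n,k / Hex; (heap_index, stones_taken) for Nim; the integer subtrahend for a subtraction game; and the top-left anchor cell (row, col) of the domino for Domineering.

p1 X@[OO./.OX/X.X]: (0,2)[OOX/.OX/X.X]+1* (1,0)[OO./XOX/X.X]-1 (2,1)[OO./.OX/XXX]+1
p2 O@[OOX/.OX/X.X] terminal -1; root [OO./.OX/X.X] d9

X's best at [OO./.OX/X.X]: (0,2)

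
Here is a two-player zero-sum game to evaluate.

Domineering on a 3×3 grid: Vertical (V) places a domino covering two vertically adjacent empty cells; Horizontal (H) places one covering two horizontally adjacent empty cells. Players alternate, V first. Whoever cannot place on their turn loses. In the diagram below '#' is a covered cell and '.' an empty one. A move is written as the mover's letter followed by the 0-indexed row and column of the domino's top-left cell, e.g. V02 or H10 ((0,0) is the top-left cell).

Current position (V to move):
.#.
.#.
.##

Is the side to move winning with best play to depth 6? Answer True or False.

V winning at [.#./.#./.##]: True

p1 V@[.#./.#./.##]: V00[##./##./.##]+1* V02[.##/.##/.##]+1 V10[.#./##./###]+1
p2 H@[##./##./.##] terminal -1; root [.#./.#./.##] d6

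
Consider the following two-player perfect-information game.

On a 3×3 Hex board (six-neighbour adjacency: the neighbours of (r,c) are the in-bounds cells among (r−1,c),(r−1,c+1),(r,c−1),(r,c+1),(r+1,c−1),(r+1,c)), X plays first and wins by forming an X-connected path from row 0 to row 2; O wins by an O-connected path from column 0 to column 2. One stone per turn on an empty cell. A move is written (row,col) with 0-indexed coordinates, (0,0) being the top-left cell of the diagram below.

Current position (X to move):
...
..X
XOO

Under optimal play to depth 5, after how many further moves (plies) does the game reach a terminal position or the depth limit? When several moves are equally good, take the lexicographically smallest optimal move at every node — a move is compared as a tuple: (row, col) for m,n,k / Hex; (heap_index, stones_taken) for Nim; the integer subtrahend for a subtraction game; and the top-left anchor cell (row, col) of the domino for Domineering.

p1 X@[.../..X/XOO]: (0,0)[X../..X/XOO]+1* (0,1)[.X./..X/XOO]+1 (0,2)[..X/..X/XOO]+1 (1,0)[.../X.X/XOO]+1 (1,1)[.../.XX/XOO]+1
p2 O@[X../..X/XOO]: (0,1)[XO./..X/XOO]-1* (0,2)[X.O/..X/XOO]-1 (1,0)[X../O.X/XOO]-1 (1,1)[X../.OX/XOO]-1
p3 X@[XO./..X/XOO]: (0,2)[XOX/..X/XOO]+1* (1,0)[XO./X.X/XOO]+1 (1,1)[XO./.XX/XOO]+1
p4 O@[XOX/..X/XOO]: (1,0)[XOX/O.X/XOO]-1* (1,1)[XOX/.OX/XOO]-1
p5 X@[XOX/O.X/XOO]: (1,1)[XOX/OXX/XOO]+1*
p6 O@[XOX/OXX/XOO] terminal -1; root [.../..X/XOO] d5

PV length from [.../..X/XOO]: 5 plies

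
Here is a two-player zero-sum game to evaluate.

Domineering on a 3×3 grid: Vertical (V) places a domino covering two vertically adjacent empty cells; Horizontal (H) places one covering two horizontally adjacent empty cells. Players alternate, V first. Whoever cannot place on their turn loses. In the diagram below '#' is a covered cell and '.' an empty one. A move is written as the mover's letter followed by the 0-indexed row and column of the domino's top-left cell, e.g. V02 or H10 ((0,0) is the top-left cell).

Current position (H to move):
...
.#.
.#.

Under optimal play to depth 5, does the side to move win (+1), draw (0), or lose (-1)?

ply 1, H at .../.#./.#. | H00=-1→##./.#./.#.*; H01=-1→.##/.#./.#.
ply 2, V at ##./.#./.#. | V02=+1→###/.##/.#.*; V10=+1→##./##./##.; V12=+1→##./.##/.##
ply 3: ###/.##/.#. is terminal -1 (H); from .../.#./.#. depth 5

value(.../.#./.#., H) = -1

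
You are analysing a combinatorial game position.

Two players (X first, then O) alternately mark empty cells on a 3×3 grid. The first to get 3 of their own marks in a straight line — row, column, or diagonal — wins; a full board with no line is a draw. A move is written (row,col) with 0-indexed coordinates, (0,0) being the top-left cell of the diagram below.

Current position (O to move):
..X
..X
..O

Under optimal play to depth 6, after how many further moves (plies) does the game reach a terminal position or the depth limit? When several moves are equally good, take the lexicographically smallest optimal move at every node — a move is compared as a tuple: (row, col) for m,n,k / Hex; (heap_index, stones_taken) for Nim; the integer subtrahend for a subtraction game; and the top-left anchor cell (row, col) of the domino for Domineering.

PV length from [..X/..X/..O]: 3 plies

[..X/..X/..O] O move#1: (0,0):-1/O.X/..X/..O, (0,1):-1/.OX/..X/..O, (1,0):+0/..X/O.X/..O, (1,1):+0/..X/.OX/..O, (2,0):+1/..X/..X/O.O*, (2,1):+1/..X/..X/.OO
[..X/..X/O.O] X move#2: (0,0):-1/X.X/..X/O.O*, (0,1):-1/.XX/..X/O.O, (1,0):-1/..X/X.X/O.O, (1,1):-1/..X/.XX/O.O, (2,1):-1/..X/..X/OXO
[X.X/..X/O.O] O move#3: (0,1):+0/XOX/..X/O.O, (1,0):-1/X.X/O.X/O.O, (1,1):-1/X.X/.OX/O.O, (2,1):+1/X.X/..X/OOO*
[X.X/..X/OOO] end (terminal -1, X#4); searched ..X/..X/..O to 6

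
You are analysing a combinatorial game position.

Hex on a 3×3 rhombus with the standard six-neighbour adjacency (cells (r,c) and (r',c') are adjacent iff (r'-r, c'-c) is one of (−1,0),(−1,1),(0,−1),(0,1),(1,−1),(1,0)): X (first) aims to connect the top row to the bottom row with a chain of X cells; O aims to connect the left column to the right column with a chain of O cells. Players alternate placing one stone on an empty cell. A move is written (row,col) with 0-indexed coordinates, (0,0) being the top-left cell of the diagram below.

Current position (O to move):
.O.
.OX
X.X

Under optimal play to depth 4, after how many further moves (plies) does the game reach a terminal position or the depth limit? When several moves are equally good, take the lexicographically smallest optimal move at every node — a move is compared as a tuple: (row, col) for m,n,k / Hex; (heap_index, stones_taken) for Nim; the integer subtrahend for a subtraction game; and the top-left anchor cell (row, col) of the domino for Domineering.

[.O./.OX/X.X] O move#1: (0,0):-1/OO./.OX/X.X, (0,2):+1/.OO/.OX/X.X*, (1,0):-1/.O./OOX/X.X, (2,1):-1/.O./.OX/XOX
[.OO/.OX/X.X] X move#2: (0,0):-1/XOO/.OX/X.X*, (1,0):-1/.OO/XOX/X.X, (2,1):-1/.OO/.OX/XXX
[XOO/.OX/X.X] O move#3: (1,0):+1/XOO/OOX/X.X*, (2,1):-1/XOO/.OX/XOX
[XOO/OOX/X.X] end (terminal -1, X#4); searched .O./.OX/X.X to 4

PV length from [.O./.OX/X.X]: 3 plies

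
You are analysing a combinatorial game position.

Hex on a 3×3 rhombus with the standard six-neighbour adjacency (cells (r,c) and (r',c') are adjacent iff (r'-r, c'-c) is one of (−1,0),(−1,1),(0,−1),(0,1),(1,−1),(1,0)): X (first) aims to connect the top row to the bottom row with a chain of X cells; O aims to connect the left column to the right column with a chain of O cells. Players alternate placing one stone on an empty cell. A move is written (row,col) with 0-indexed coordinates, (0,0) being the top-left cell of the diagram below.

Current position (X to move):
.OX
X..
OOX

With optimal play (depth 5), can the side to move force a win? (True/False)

[.OX/X../OOX] X move#1: (0,0):-1/XOX/X../OOX, (1,1):-1/.OX/XX./OOX, (1,2):+1/.OX/X.X/OOX*
[.OX/X.X/OOX] end (terminal -1, O#2); searched .OX/X../OOX to 5

X winning at [.OX/X../OOX]: True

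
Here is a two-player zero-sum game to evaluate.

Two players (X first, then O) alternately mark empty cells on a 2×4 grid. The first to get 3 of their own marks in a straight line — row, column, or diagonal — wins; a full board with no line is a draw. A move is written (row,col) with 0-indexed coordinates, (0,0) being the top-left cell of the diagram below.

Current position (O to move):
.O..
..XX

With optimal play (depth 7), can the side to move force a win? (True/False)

[.O../..XX] O move#1: (0,0):-1/OO../..XX, (0,2):-1/.OO./..XX, (0,3):-1/.O.O/..XX, (1,0):-1/.O../O.XX, (1,1):+0/.O../.OXX*
[.O../.OXX] X move#2: (0,0):+0/XO../.OXX*, (0,2):+0/.OX./.OXX, (0,3):+0/.O.X/.OXX, (1,0):-1/.O../XOXX
[XO../.OXX] O move#3: (0,2):+0/XOO./.OXX*, (0,3):+0/XO.O/.OXX, (1,0):+0/XO../OOXX
[XOO./.OXX] X move#4: (0,3):+0/XOOX/.OXX*, (1,0):-1/XOO./XOXX
[XOOX/.OXX] O move#5: (1,0):+0/XOOX/OOXX*
[XOOX/OOXX] end (terminal +0, X#6); searched .O../..XX to 7

O winning at [.O../..XX]: False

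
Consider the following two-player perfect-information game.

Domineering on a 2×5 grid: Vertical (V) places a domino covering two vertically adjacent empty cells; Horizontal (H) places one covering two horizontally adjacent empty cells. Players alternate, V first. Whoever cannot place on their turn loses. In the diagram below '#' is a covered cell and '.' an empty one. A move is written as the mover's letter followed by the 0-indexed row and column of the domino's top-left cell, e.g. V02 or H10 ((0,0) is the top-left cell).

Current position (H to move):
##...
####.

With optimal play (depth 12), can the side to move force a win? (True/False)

[##.../####.] H move#1: H02:-1/####./####., H03:+1/##.##/####.*
[##.##/####.] end (terminal -1, V#2); searched ##.../####. to 12

H winning at [##.../####.]: True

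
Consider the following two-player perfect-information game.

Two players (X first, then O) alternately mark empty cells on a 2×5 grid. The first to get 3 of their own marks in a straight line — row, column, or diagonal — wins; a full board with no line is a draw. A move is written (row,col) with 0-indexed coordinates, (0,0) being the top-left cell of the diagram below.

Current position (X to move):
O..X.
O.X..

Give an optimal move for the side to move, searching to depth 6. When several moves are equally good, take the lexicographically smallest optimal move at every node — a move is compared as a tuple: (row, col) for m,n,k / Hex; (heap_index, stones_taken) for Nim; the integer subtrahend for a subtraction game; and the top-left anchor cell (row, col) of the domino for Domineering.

X's best at [O..X./O.X..]: (0,1)

ply 1, X at O..X./O.X.. | (0,1)=+1→OX.X./O.X..*; (0,2)=+1→O.XX./O.X..; (0,4)=+0→O..XX/O.X..; (1,1)=+1→O..X./OXX..; (1,3)=+1→O..X./O.XX.; (1,4)=+1→O..X./O.X.X
ply 2, O at OX.X./O.X.. | (0,2)=-1→OXOX./O.X..*; (0,4)=-1→OX.XO/O.X..; (1,1)=-1→OX.X./OOX..; (1,3)=-1→OX.X./O.XO.; (1,4)=-1→OX.X./O.X.O
ply 3, X at OXOX./O.X.. | (0,4)=+0→OXOXX/O.X..; (1,1)=+0→OXOX./OXX..; (1,3)=+1→OXOX./O.XX.*; (1,4)=+0→OXOX./O.X.X
ply 4, O at OXOX./O.XX. | (0,4)=-1→OXOXO/O.XX.*; (1,1)=-1→OXOX./OOXX.; (1,4)=-1→OXOX./O.XXO
ply 5, X at OXOXO/O.XX. | (1,1)=+1→OXOXO/OXXX.*; (1,4)=+1→OXOXO/O.XXX
ply 6: OXOXO/OXXX. is terminal -1 (O); from O..X./O.X.. depth 6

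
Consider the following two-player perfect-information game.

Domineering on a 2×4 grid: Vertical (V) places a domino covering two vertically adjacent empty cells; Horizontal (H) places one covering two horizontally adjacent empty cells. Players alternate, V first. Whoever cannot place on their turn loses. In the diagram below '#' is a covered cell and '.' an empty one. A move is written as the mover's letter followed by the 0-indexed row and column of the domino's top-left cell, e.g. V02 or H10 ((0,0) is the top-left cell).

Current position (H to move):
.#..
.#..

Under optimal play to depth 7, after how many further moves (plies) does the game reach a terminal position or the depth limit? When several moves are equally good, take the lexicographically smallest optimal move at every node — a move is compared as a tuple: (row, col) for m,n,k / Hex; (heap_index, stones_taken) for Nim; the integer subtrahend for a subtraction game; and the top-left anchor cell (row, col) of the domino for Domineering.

PV length from [.#../.#..]: 3 plies

p1 H@[.#../.#..]: H02[.###/.#..]+1* H12[.#../.###]+1
p2 V@[.###/.#..]: V00[####/##..]-1*
p3 H@[####/##..]: H12[####/####]+1*
p4 V@[####/####] terminal -1; root [.#../.#..] d7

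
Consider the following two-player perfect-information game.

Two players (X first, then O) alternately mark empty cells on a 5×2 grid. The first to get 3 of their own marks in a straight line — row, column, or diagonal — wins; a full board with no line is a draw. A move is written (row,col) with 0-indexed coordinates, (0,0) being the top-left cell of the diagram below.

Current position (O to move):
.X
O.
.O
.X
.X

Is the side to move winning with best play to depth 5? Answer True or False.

O winning at [.X/O./.O/.X/.X]: True

ply 1, O at .X/O./.O/.X/.X | (0,0)=+0→OX/O./.O/.X/.X; (1,1)=+0→.X/OO/.O/.X/.X; (2,0)=+1→.X/O./OO/.X/.X*; (3,0)=+0→.X/O./.O/OX/.X; (4,0)=+0→.X/O./.O/.X/OX
ply 2, X at .X/O./OO/.X/.X | (0,0)=-1→XX/O./OO/.X/.X*; (1,1)=-1→.X/OX/OO/.X/.X; (3,0)=-1→.X/O./OO/XX/.X; (4,0)=-1→.X/O./OO/.X/XX
ply 3, O at XX/O./OO/.X/.X | (1,1)=+0→XX/OO/OO/.X/.X; (3,0)=+1→XX/O./OO/OX/.X*; (4,0)=+0→XX/O./OO/.X/OX
ply 4: XX/O./OO/OX/.X is terminal -1 (X); from .X/O./.O/.X/.X depth 5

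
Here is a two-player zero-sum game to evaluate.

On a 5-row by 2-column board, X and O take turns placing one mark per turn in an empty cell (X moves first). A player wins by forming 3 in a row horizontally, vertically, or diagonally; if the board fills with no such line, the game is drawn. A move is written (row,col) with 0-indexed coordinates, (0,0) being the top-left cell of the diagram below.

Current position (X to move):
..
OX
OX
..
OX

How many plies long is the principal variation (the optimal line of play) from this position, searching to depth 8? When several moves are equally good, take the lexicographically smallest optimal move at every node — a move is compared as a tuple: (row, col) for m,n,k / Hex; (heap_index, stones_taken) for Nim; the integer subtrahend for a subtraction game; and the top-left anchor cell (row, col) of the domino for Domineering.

p1 X@[../OX/OX/../OX]: (0,0)[X./OX/OX/../OX]-1 (0,1)[.X/OX/OX/../OX]+1* (3,0)[../OX/OX/X./OX]-1 (3,1)[../OX/OX/.X/OX]+1
p2 O@[.X/OX/OX/../OX] terminal -1; root [../OX/OX/../OX] d8

PV length from [../OX/OX/../OX]: 1 ply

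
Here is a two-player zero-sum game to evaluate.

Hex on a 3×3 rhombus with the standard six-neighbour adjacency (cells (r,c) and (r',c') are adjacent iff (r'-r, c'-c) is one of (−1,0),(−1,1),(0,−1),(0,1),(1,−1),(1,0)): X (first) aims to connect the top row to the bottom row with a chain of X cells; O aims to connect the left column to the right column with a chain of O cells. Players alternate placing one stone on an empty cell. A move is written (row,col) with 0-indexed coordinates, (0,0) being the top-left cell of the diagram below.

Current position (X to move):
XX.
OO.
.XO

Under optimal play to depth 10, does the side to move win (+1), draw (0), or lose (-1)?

value(XX./OO./.XO, X) = -1

ply 1, X at XX./OO./.XO | (0,2)=-1→XXX/OO./.XO*; (1,2)=-1→XX./OOX/.XO; (2,0)=-1→XX./OO./XXO
ply 2, O at XXX/OO./.XO | (1,2)=+1→XXX/OOO/.XO*; (2,0)=-1→XXX/OO./OXO
ply 3: XXX/OOO/.XO is terminal -1 (X); from XX./OO./.XO depth 10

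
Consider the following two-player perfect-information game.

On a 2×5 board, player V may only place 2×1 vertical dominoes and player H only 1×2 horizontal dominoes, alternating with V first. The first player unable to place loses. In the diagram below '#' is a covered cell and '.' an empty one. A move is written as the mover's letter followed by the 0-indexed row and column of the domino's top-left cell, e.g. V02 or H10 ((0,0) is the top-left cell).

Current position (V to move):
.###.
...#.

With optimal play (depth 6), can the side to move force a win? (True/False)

p1 V@[.###./...#.]: V00[####./#..#.]+1* V04[.####/...##]-1
p2 H@[####./#..#.]: H11[####./####.]-1*
p3 V@[####./####.]: V04[#####/#####]+1*
p4 H@[#####/#####] terminal -1; root [.###./...#.] d6

V winning at [.###./...#.]: True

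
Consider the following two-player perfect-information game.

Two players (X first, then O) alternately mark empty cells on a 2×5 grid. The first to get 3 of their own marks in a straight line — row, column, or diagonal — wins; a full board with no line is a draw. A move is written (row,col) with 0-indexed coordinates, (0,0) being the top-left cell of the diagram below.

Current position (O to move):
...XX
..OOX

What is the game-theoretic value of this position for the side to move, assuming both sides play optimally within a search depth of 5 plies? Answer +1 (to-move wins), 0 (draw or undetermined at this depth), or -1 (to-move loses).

ply 1, O at ...XX/..OOX | (0,0)=-1→O..XX/..OOX; (0,1)=-1→.O.XX/..OOX; (0,2)=+0→..OXX/..OOX; (1,0)=-1→...XX/O.OOX; (1,1)=+1→...XX/.OOOX*
ply 2: ...XX/.OOOX is terminal -1 (X); from ...XX/..OOX depth 5

value(...XX/..OOX, O) = +1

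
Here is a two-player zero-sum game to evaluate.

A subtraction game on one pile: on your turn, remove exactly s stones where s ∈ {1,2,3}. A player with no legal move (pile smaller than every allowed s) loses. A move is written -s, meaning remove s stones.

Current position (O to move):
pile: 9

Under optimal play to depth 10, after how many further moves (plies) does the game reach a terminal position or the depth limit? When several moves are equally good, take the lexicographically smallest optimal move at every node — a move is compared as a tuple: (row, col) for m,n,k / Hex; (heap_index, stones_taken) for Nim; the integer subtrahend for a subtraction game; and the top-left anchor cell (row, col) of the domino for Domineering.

p1 O@[9]: -1[8]+1* -2[7]-1 -3[6]-1
p2 X@[8]: -1[7]-1* -2[6]-1 -3[5]-1
p3 O@[7]: -1[6]-1 -2[5]-1 -3[4]+1*
p4 X@[4]: -1[3]-1* -2[2]-1 -3[1]-1
p5 O@[3]: -1[2]-1 -2[1]-1 -3[0]+1*
p6 X@[0] terminal -1; root [9] d10

PV length from [9]: 5 plies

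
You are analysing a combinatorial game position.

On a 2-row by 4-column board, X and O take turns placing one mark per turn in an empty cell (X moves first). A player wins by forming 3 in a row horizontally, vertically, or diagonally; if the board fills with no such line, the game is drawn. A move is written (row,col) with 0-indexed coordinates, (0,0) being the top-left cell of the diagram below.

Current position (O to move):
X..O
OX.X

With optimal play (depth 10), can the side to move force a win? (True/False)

O winning at [X..O/OX.X]: False

[X..O/OX.X] O move#1: (0,1):-1/XO.O/OX.X, (0,2):-1/X.OO/OX.X, (1,2):+0/X..O/OXOX*
[X..O/OXOX] X move#2: (0,1):+0/XX.O/OXOX*, (0,2):+0/X.XO/OXOX
[XX.O/OXOX] O move#3: (0,2):+0/XXOO/OXOX*
[XXOO/OXOX] end (terminal +0, X#4); searched X..O/OX.X to 10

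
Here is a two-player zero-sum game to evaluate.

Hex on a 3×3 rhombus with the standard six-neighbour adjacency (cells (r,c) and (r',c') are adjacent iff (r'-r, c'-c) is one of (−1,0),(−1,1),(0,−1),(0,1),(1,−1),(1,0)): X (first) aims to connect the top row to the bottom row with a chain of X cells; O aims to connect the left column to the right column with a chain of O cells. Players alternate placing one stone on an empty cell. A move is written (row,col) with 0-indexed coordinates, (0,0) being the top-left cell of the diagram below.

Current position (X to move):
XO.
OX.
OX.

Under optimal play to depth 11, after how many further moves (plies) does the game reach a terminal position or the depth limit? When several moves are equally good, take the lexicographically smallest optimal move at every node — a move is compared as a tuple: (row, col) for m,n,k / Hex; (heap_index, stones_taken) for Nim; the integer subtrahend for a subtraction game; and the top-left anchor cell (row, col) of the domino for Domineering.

PV length from [XO./OX./OX.]: 1 ply

p1 X@[XO./OX./OX.]: (0,2)[XOX/OX./OX.]+1* (1,2)[XO./OXX/OX.]-1 (2,2)[XO./OX./OXX]-1
p2 O@[XOX/OX./OX.] terminal -1; root [XO./OX./OX.] d11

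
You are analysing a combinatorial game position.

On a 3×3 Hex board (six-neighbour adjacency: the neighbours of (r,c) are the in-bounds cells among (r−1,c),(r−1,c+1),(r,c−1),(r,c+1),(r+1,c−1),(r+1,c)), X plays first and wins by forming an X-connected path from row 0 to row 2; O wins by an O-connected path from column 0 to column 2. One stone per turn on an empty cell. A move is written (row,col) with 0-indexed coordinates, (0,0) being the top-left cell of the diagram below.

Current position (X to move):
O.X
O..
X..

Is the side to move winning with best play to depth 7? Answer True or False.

X winning at [O.X/O../X..]: True

p1 X@[O.X/O../X..]: (0,1)[OXX/O../X..]+1* (1,1)[O.X/OX./X..]+1 (1,2)[O.X/O.X/X..]+1 (2,1)[O.X/O../XX.]+1 (2,2)[O.X/O../X.X]+1
p2 O@[OXX/O../X..]: (1,1)[OXX/OO./X..]-1* (1,2)[OXX/O.O/X..]-1 (2,1)[OXX/O../XO.]-1 (2,2)[OXX/O../X.O]-1
p3 X@[OXX/OO./X..]: (1,2)[OXX/OOX/X..]+1* (2,1)[OXX/OO./XX.]-1 (2,2)[OXX/OO./X.X]-1
p4 O@[OXX/OOX/X..]: (2,1)[OXX/OOX/XO.]-1* (2,2)[OXX/OOX/X.O]-1
p5 X@[OXX/OOX/XO.]: (2,2)[OXX/OOX/XOX]+1*
p6 O@[OXX/OOX/XOX] terminal -1; root [O.X/O../X..] d7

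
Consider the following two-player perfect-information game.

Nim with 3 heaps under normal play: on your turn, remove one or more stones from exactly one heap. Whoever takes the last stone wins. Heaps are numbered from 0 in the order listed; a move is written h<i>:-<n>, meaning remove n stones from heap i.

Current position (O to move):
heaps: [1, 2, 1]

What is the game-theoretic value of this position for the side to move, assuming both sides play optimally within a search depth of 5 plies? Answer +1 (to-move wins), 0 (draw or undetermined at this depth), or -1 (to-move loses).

value((1,2,1), O) = +1

ply 1, O at (1,2,1) | h0:-1=-1→(0,2,1); h1:-1=-1→(1,1,1); h1:-2=+1→(1,0,1)*; h2:-1=-1→(1,2,0)
ply 2, X at (1,0,1) | h0:-1=-1→(0,0,1)*; h2:-1=-1→(1,0,0)
ply 3, O at (0,0,1) | h2:-1=+1→(0,0,0)*
ply 4: (0,0,0) is terminal -1 (X); from (1,2,1) depth 5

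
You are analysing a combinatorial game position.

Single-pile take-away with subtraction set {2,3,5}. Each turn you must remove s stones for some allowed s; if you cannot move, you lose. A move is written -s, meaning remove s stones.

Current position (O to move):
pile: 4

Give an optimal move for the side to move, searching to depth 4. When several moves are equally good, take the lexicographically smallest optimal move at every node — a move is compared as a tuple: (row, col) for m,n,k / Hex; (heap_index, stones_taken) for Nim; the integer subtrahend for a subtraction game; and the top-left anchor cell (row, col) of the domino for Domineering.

ply 1, O at 4 | -2=-1→2; -3=+1→1*
ply 2: 1 is terminal -1 (X); from 4 depth 4

O's best at [4]: -3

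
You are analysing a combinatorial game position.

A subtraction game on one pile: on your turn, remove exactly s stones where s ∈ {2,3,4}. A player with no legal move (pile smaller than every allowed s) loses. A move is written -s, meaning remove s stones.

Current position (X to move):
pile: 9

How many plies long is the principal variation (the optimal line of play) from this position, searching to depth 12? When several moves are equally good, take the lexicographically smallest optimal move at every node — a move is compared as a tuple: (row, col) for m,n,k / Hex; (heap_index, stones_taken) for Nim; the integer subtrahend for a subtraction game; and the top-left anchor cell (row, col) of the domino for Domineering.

[9] X move#1: -2:+1/7*, -3:+1/6, -4:-1/5
[7] O move#2: -2:-1/5*, -3:-1/4, -4:-1/3
[5] X move#3: -2:-1/3, -3:-1/2, -4:+1/1*
[1] end (terminal -1, O#4); searched 9 to 12

PV length from [9]: 3 plies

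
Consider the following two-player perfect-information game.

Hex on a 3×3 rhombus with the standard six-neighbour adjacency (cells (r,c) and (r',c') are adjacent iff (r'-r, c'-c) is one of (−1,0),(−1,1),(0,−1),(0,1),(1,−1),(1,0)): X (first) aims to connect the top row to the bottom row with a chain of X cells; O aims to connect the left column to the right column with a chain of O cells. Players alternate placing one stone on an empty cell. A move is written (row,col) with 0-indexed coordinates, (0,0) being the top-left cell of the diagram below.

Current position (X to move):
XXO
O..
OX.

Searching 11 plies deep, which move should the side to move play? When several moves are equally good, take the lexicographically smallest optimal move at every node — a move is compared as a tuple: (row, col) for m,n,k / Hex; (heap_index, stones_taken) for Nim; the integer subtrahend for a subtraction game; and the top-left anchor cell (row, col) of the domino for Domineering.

X's best at [XXO/O../OX.]: (1,1)

p1 X@[XXO/O../OX.]: (1,1)[XXO/OX./OX.]+1* (1,2)[XXO/O.X/OX.]-1 (2,2)[XXO/O../OXX]-1
p2 O@[XXO/OX./OX.] terminal -1; root [XXO/O../OX.] d11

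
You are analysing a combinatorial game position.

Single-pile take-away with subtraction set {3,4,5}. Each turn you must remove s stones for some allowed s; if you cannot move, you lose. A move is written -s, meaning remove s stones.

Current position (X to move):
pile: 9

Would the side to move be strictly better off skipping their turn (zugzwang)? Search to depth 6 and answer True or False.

zugzwang(9, X) = True

p1 X@[9]: -3[6]-1* -4[5]-1 -5[4]-1
p2 O@[6]: -3[3]-1 -4[2]+1* -5[1]+1
p3 X@[2] terminal -1; root [9] d6
pass branch (O moves first from the same position):
  | p1 O@[9]: -3[6]-1* -4[5]-1 -5[4]-1
  | p2 X@[6]: -3[3]-1 -4[2]+1* -5[1]+1
  | p3 O@[2] terminal -1; root [9] d6
X moving scores -1; X passing scores +1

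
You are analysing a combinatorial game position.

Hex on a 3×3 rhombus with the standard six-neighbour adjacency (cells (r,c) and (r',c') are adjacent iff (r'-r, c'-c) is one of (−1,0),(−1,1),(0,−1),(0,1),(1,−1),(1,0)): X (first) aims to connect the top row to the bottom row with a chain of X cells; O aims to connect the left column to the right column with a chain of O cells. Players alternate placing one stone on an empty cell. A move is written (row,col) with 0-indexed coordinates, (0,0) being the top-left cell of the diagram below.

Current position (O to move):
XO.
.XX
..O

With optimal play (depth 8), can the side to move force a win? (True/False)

ply 1, O at XO./.XX/..O | (0,2)=-1→XOO/.XX/..O*; (1,0)=-1→XO./OXX/..O; (2,0)=-1→XO./.XX/O.O; (2,1)=-1→XO./.XX/.OO
ply 2, X at XOO/.XX/..O | (1,0)=+1→XOO/XXX/..O*; (2,0)=-1→XOO/.XX/X.O; (2,1)=-1→XOO/.XX/.XO
ply 3, O at XOO/XXX/..O | (2,0)=-1→XOO/XXX/O.O*; (2,1)=-1→XOO/XXX/.OO
ply 4, X at XOO/XXX/O.O | (2,1)=+1→XOO/XXX/OXO*
ply 5: XOO/XXX/OXO is terminal -1 (O); from XO./.XX/..O depth 8

O winning at [XO./.XX/..O]: False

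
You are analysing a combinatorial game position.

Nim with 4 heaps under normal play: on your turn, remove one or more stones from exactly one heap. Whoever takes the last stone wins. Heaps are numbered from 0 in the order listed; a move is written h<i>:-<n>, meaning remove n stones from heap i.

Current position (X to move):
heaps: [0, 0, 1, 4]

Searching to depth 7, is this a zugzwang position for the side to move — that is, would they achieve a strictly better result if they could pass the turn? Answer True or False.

ply 1, X at (0,0,1,4) | h2:-1=-1→(0,0,0,4); h3:-1=-1→(0,0,1,3); h3:-2=-1→(0,0,1,2); h3:-3=+1→(0,0,1,1)*; h3:-4=-1→(0,0,1,0)
ply 2, O at (0,0,1,1) | h2:-1=-1→(0,0,0,1)*; h3:-1=-1→(0,0,1,0)
ply 3, X at (0,0,0,1) | h3:-1=+1→(0,0,0,0)*
ply 4: (0,0,0,0) is terminal -1 (O); from (0,0,1,4) depth 7
suppose X passes — search the same position with O to move:
pass> ply 1, O at (0,0,1,4) | h2:-1=-1→(0,0,0,4); h3:-1=-1→(0,0,1,3); h3:-2=-1→(0,0,1,2); h3:-3=+1→(0,0,1,1)*; h3:-4=-1→(0,0,1,0)
pass> ply 2, X at (0,0,1,1) | h2:-1=-1→(0,0,0,1)*; h3:-1=-1→(0,0,1,0)
pass> ply 3, O at (0,0,0,1) | h3:-1=+1→(0,0,0,0)*
pass> ply 4: (0,0,0,0) is terminal -1 (X); from (0,0,1,4) depth 7
for X: play +1, pass -1

zugzwang((0,0,1,4), X) = False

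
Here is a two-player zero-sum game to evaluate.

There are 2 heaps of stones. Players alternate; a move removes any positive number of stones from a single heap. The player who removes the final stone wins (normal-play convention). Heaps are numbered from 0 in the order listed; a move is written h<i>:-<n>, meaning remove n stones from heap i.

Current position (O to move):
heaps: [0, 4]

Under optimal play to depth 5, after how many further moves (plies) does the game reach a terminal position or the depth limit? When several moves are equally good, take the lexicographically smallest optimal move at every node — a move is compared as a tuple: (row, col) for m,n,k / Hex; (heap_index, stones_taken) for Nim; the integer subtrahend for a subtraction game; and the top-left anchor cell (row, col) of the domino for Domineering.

PV length from [(0,4)]: 1 ply

ply 1, O at (0,4) | h1:-1=-1→(0,3); h1:-2=-1→(0,2); h1:-3=-1→(0,1); h1:-4=+1→(0,0)*
ply 2: (0,0) is terminal -1 (X); from (0,4) depth 5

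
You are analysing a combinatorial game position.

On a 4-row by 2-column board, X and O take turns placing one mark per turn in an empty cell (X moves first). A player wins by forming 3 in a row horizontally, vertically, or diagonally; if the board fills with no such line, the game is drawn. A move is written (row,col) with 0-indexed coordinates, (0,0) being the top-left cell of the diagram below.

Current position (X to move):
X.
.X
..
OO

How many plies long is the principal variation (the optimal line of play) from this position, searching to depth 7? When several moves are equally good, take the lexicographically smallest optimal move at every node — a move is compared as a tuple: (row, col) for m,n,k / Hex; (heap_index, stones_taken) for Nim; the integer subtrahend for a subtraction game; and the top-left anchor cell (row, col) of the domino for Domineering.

p1 X@[X./.X/../OO]: (0,1)[XX/.X/../OO]+0* (1,0)[X./XX/../OO]+0 (2,0)[X./.X/X./OO]+0 (2,1)[X./.X/.X/OO]+0
p2 O@[XX/.X/../OO]: (1,0)[XX/OX/../OO]-1 (2,0)[XX/.X/O./OO]-1 (2,1)[XX/.X/.O/OO]+0*
p3 X@[XX/.X/.O/OO]: (1,0)[XX/XX/.O/OO]+0* (2,0)[XX/.X/XO/OO]+0
p4 O@[XX/XX/.O/OO]: (2,0)[XX/XX/OO/OO]+0*
p5 X@[XX/XX/OO/OO] terminal +0; root [X./.X/../OO] d7

PV length from [X./.X/../OO]: 4 plies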